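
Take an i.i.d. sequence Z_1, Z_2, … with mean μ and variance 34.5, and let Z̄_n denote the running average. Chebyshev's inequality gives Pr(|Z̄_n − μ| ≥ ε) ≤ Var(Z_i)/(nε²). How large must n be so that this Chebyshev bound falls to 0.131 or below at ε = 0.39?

Require 34.5/(n·0.39²) ≤ 0.131, i.e. n ≥ 34.5/(0.131·0.39²) = 1731.484.
The smallest integer n is 1732.

1732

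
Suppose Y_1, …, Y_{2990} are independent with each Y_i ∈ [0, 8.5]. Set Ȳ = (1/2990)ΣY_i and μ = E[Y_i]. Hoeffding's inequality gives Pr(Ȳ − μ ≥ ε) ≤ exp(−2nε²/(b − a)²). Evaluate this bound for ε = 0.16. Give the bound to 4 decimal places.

Exponent: 2nε²/(b − a)² = 2·2990·0.16² / 8.5² = 2.11887.
Bound = exp(−2.11887) = 0.12017.

0.1202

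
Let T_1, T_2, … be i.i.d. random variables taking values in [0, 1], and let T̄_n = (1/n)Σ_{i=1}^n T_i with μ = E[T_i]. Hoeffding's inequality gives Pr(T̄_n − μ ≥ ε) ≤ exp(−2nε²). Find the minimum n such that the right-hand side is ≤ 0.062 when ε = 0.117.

Require exp(−2nε²) ≤ 0.062, i.e. 2nε² ≥ ln(1/0.062) = 2.780621.
So n ≥ 2.780621 / (2·0.117²) = 101.564.
The smallest integer n is 102.

102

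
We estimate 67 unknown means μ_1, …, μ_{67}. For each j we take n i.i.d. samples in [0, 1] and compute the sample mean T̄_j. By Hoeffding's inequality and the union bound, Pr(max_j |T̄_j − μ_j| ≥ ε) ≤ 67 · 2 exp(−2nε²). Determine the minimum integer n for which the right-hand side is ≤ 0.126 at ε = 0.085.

Need 2·67·exp(−2nε²) ≤ 0.126, i.e. exp(−2nε²) ≤ 0.126/134.
So 2nε² ≥ ln(134/0.126) = 6.969313.
Hence n ≥ 6.969313/(2·0.085²) = 482.305.
The smallest integer n is 483.

483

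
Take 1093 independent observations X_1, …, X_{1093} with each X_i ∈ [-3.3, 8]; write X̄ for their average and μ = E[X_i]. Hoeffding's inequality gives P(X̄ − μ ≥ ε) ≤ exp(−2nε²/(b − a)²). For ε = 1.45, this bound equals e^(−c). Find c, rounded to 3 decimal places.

c = 2nε²/(b − a)² = 2·1093·1.45² / 11.3² = 35.9939.

35.994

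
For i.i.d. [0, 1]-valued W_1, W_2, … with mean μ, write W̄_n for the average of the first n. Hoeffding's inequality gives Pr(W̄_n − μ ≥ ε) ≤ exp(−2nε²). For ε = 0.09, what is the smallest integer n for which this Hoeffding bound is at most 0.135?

124

Require exp(−2nε²) ≤ 0.135, i.e. 2nε² ≥ ln(1/0.135) = 2.002481.
So n ≥ 2.002481 / (2·0.09²) = 123.610.
The smallest integer n is 124.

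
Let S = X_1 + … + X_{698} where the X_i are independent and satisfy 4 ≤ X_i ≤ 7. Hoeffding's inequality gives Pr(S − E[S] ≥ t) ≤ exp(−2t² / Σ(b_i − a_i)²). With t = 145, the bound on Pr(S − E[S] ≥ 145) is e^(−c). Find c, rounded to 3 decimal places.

Σ(b_i − a_i)² = 698·(3)² = 6282.
c = 2t²/6282 = 2·145²/6282 = 6.6937.

6.694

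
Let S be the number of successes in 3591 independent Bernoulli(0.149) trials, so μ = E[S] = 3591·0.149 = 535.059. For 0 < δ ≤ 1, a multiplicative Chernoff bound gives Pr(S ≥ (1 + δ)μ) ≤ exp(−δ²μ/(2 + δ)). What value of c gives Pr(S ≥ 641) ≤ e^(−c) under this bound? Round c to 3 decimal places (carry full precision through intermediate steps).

9.543

Write 641 = (1 + δ)μ, so δ = 641/535.059 − 1 = 0.1979987…
Then the exponent is δ²μ/(2 + δ) = (641 − μ)² / (μ·(2 + δ)) = 9.543310.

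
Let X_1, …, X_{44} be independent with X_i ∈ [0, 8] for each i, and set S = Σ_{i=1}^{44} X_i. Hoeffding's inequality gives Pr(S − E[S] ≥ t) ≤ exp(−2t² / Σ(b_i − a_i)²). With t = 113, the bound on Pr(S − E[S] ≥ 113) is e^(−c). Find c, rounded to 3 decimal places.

Σ(b_i − a_i)² = 44·(8)² = 2816.
c = 2t²/2816 = 2·113²/2816 = 9.0689.

9.069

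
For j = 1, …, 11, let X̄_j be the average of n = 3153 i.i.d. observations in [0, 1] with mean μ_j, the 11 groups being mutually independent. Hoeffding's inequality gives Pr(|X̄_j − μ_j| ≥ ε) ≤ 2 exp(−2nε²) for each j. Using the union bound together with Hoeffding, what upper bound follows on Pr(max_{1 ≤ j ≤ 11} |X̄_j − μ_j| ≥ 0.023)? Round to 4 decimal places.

Per-experiment Hoeffding bound: 2·exp(−2·3153·0.023²) = 2·exp(−3.33587) = 0.071167.
Union bound over 11 events: 11·0.071167 = 0.78284.

0.7828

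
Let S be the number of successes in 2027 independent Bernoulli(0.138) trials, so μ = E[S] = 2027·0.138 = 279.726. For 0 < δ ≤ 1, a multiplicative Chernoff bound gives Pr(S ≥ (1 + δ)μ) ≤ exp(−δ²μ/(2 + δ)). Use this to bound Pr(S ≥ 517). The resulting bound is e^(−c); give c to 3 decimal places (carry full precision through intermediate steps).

Write 517 = (1 + δ)μ, so δ = 517/279.726 − 1 = 0.8482372…
Then the exponent is δ²μ/(2 + δ) = (517 − μ)² / (μ·(2 + δ)) = 70.662877.

70.663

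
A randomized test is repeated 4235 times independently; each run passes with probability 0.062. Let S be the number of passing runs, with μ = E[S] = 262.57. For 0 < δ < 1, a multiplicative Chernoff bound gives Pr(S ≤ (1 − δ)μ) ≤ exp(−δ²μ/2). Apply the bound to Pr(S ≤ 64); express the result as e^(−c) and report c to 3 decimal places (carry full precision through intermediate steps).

75.085

Write 64 = (1 − δ)μ, so δ = 1 − 64/262.57 = 0.7562555…
Then the exponent is δ²μ/2 = (μ − 64)²/(2μ) = 75.084825.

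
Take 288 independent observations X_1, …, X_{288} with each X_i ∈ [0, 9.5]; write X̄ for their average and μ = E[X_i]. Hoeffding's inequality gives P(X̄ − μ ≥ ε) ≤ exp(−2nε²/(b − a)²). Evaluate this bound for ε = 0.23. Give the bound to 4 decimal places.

Exponent: 2nε²/(b − a)² = 2·288·0.23² / 9.5² = 0.33762.
Bound = exp(−0.33762) = 0.71346.

0.7135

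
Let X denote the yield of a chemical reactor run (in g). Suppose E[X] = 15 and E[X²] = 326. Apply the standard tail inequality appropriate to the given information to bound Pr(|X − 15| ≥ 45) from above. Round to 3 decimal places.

The first two moments determine the variance, so Chebyshev's inequality is the sharpest standard bound available.
Var(X) = E[X²] − (E[X])² = 326 − 225 = 101.
Chebyshev's inequality: Pr(|X − μ| ≥ t) ≤ Var(X)/t² = 101/2025 = 0.0499.

0.050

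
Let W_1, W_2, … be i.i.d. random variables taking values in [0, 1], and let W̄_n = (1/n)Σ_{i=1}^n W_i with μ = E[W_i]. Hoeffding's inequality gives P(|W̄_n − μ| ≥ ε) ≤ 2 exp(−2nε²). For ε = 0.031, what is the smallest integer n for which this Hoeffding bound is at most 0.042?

Require 2·exp(−2nε²) ≤ 0.042, i.e. 2nε² ≥ ln(2/0.042) = 3.863233.
So n ≥ 3.863233 / (2·0.031²) = 2010.007.
The smallest integer n is 2011.

2011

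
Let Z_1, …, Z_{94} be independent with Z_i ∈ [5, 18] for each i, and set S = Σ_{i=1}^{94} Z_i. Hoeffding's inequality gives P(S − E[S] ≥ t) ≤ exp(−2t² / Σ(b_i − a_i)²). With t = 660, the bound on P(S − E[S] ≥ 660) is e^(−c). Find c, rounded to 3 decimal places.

54.841

Σ(b_i − a_i)² = 94·(13)² = 15886.
c = 2t²/15886 = 2·660²/15886 = 54.8407.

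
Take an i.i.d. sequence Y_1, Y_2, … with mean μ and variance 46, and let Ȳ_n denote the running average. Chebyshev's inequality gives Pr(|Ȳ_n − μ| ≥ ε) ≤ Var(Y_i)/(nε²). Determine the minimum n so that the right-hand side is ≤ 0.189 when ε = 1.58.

98

Require 46/(n·1.58²) ≤ 0.189, i.e. n ≥ 46/(0.189·1.58²) = 97.495.
The smallest integer n is 98.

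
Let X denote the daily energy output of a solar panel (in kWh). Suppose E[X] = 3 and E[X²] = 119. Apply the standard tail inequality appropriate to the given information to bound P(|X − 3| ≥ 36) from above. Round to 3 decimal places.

0.085

The first two moments determine the variance, so Chebyshev's inequality is the sharpest standard bound available.
Var(X) = E[X²] − (E[X])² = 119 − 9 = 110.
Chebyshev's inequality: P(|X − μ| ≥ t) ≤ Var(X)/t² = 110/1296 = 0.0849.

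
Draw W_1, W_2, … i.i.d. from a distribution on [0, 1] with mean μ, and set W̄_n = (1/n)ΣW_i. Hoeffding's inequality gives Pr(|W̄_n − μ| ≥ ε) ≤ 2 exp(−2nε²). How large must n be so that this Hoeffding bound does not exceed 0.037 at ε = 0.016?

7793

Require 2·exp(−2nε²) ≤ 0.037, i.e. 2nε² ≥ ln(2/0.037) = 3.989985.
So n ≥ 3.989985 / (2·0.016²) = 7792.939.
The smallest integer n is 7793.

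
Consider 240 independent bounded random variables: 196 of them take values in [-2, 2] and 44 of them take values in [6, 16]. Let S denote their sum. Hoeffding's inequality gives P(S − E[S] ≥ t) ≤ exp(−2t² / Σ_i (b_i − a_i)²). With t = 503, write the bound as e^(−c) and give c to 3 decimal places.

67.147

Σ(b_i − a_i)² = 196·4² + 44·10² = 7536.
c = 2t² / 7536 = 2·503² / 7536 = 67.1468.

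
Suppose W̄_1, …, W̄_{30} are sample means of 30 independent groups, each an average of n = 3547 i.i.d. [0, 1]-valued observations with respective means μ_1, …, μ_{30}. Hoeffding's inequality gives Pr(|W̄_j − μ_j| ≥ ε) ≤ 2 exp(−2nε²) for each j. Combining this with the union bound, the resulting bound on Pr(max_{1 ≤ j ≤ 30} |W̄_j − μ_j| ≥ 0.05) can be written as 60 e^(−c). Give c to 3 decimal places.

17.735

Union bound over the 30 events: Pr(max_{1 ≤ j ≤ 30} |W̄_j − μ_j| ≥ 0.05) ≤ 30·2·exp(−2nε²) = 60 exp(−2·3547·0.05²).
So c = 2·3547·0.05² = 17.7350.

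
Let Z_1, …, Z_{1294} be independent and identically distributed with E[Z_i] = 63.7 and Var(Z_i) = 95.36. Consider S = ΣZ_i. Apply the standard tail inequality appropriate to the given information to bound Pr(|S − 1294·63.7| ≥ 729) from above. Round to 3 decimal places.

With mean and variance of each term known, Chebyshev's inequality bounds the deviation of the sum (or sample mean).
Var(S) = n·Var(Z_i) = 1294·95.36 = 123395.84.
Chebyshev: Pr(|S − 1294·63.7| ≥ 729) ≤ Var(S)/729² = 123395.84/531441 = 0.2322.

0.232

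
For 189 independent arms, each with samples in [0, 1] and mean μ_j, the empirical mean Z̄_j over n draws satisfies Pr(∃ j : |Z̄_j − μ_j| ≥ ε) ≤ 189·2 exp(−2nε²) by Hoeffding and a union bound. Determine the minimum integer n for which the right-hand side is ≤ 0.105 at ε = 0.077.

Need 2·189·exp(−2nε²) ≤ 0.105, i.e. exp(−2nε²) ≤ 0.105/378.
So 2nε² ≥ ln(378/0.105) = 8.188689.
Hence n ≥ 8.188689/(2·0.077²) = 690.562.
The smallest integer n is 691.

691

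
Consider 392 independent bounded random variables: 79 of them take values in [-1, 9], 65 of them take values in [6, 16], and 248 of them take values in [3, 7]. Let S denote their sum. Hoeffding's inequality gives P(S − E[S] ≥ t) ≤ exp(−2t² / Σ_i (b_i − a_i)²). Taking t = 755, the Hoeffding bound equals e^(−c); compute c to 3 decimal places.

Σ(b_i − a_i)² = 79·10² + 65·10² + 248·4² = 18368.
c = 2t² / 18368 = 2·755² / 18368 = 62.0672.

62.067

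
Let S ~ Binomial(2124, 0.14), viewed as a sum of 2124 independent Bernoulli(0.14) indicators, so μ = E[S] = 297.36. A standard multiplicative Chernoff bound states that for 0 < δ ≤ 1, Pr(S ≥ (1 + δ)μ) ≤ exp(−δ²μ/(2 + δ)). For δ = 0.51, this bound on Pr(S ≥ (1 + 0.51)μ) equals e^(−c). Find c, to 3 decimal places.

30.814

c = δ²μ/(2 + δ) = 0.51²·297.36/(2 + 0.51) = 30.8141.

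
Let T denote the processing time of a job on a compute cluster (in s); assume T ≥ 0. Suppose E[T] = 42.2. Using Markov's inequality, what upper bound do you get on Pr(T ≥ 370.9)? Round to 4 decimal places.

Markov's inequality: for a non-negative random variable, Pr(T ≥ a) ≤ E[T]/a.
Here E[T] = 42.2 and a = 370.9, so the bound is 42.2/370.9 = 0.1138.

0.1138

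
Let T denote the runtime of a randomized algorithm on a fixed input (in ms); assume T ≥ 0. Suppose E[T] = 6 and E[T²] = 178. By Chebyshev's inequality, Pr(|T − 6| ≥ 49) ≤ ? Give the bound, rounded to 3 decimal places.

0.059

Var(T) = E[T²] − (E[T])² = 178 − 36 = 142.
Chebyshev's inequality: Pr(|T − μ| ≥ t) ≤ Var(T)/t² = 142/2401 = 0.0591.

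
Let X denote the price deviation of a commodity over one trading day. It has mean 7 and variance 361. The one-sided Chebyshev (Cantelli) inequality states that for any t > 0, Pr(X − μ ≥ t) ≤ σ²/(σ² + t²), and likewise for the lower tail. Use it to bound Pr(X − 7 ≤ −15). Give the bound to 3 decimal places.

0.616

Here σ² = 361 and t = 15, so σ² + t² = 586.
Cantelli's bound: 361/586 = 0.6160.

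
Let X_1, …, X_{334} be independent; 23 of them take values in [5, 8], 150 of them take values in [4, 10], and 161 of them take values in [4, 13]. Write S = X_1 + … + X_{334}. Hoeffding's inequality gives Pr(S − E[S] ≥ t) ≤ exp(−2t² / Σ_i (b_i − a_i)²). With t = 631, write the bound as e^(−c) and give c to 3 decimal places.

Σ(b_i − a_i)² = 23·3² + 150·6² + 161·9² = 18648.
c = 2t² / 18648 = 2·631² / 18648 = 42.7028.

42.703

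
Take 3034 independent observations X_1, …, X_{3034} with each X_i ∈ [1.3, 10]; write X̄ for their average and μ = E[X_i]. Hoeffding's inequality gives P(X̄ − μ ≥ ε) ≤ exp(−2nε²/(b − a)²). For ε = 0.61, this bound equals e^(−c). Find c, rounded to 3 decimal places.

c = 2nε²/(b − a)² = 2·3034·0.61² / 8.7² = 29.8309.

29.831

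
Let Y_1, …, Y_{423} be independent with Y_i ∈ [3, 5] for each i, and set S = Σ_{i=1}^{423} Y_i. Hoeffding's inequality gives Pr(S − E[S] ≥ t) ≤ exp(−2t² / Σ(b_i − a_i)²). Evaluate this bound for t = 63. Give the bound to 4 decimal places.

0.0092

Σ(b_i − a_i)² = 423·(2)² = 1692.
Exponent = 2·63²/1692 = 4.6915.
Bound = exp(−4.6915) = 0.00917.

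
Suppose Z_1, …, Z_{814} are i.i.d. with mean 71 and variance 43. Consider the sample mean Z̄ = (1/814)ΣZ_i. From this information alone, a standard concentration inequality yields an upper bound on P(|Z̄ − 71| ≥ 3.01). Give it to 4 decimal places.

0.0058

With mean and variance of each term known, Chebyshev's inequality bounds the deviation of the sum (or sample mean).
Var(Z̄) = Var(Z_i)/n = 43/814 = 0.052826.
Chebyshev: P(|Z̄ − 71| ≥ 3.01) ≤ Var(Z̄)/(3.01)² = 43/(814·3.01²) = 0.0058.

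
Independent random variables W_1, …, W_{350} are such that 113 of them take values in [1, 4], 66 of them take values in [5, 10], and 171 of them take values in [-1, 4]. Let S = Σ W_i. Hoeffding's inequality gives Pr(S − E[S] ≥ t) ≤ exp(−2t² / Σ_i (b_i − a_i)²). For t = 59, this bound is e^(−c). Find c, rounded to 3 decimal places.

1.003

Σ(b_i − a_i)² = 113·3² + 66·5² + 171·5² = 6942.
c = 2t² / 6942 = 2·59² / 6942 = 1.0029.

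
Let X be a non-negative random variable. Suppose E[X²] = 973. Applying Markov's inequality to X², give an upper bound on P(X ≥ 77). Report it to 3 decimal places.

Since X ≥ 0, the event {X ≥ 77} is the same as {X² ≥ 5929}.
Markov's inequality applied to X² gives P(X² ≥ 5929) ≤ E[X²]/5929 = 973/5929 = 0.1641.

0.164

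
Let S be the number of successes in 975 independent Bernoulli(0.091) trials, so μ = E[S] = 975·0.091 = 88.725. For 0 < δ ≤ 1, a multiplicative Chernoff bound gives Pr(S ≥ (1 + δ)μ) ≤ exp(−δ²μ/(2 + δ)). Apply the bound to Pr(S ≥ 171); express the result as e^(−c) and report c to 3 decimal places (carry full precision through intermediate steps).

26.063

Write 171 = (1 + δ)μ, so δ = 171/88.725 − 1 = 0.9273035…
Then the exponent is δ²μ/(2 + δ) = (171 − μ)² / (μ·(2 + δ)) = 26.062857.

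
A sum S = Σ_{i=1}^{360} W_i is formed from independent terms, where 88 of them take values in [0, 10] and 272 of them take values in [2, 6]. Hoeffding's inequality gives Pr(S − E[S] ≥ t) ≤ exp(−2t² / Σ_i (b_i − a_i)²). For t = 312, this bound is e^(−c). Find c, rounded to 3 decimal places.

Σ(b_i − a_i)² = 88·10² + 272·4² = 13152.
c = 2t² / 13152 = 2·312² / 13152 = 14.8029.

14.803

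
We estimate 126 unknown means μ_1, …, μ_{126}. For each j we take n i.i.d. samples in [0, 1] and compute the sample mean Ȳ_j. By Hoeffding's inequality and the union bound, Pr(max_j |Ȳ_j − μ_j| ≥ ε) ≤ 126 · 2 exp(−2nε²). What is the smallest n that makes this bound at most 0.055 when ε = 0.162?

161

Need 2·126·exp(−2nε²) ≤ 0.055, i.e. exp(−2nε²) ≤ 0.055/252.
So 2nε² ≥ ln(252/0.055) = 8.429851.
Hence n ≥ 8.429851/(2·0.162²) = 160.605.
The smallest integer n is 161.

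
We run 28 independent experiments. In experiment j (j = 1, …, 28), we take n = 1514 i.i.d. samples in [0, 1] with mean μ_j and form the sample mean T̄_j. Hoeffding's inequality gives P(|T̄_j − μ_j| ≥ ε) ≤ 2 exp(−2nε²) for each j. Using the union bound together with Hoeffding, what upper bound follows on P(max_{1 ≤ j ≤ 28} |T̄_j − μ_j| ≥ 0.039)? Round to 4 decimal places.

0.5598

Per-experiment Hoeffding bound: 2·exp(−2·1514·0.039²) = 2·exp(−4.60559) = 0.019992.
Union bound over 28 events: 28·0.019992 = 0.55977.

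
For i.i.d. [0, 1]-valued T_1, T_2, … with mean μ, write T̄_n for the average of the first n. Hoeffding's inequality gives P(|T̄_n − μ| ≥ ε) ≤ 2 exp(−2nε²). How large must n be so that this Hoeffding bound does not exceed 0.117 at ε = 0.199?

Require 2·exp(−2nε²) ≤ 0.117, i.e. 2nε² ≥ ln(2/0.117) = 2.838729.
So n ≥ 2.838729 / (2·0.199²) = 35.842.
The smallest integer n is 36.

36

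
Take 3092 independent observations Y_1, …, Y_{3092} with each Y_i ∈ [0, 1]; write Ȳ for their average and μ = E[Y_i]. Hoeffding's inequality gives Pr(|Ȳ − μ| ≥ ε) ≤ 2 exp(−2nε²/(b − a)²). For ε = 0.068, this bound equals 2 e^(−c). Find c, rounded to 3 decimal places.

28.595

c = 2nε²/(b − a)² = 2·3092·0.068² / 1² = 28.5948.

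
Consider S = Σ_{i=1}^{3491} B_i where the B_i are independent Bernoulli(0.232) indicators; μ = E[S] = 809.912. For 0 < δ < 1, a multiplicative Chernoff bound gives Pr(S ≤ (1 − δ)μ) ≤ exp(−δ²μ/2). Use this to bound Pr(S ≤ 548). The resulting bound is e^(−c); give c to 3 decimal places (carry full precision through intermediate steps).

42.349

Write 548 = (1 − δ)μ, so δ = 1 − 548/809.912 = 0.3233833…
Then the exponent is δ²μ/2 = (μ − 548)²/(2μ) = 42.348981.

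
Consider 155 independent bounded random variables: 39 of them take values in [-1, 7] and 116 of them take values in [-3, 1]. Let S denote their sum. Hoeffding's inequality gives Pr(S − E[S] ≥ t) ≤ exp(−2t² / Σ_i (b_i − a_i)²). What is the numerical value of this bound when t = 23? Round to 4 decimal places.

0.7842

Σ(b_i − a_i)² = 39·8² + 116·4² = 4352.
Exponent = 2·23² / 4352 = 0.24311.
Bound = exp(−0.24311) = 0.78419.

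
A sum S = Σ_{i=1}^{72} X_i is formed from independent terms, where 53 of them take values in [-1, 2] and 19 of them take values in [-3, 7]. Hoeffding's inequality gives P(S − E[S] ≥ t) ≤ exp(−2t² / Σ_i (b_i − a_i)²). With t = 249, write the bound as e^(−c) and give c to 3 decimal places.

Σ(b_i − a_i)² = 53·3² + 19·10² = 2377.
c = 2t² / 2377 = 2·249² / 2377 = 52.1674.

52.167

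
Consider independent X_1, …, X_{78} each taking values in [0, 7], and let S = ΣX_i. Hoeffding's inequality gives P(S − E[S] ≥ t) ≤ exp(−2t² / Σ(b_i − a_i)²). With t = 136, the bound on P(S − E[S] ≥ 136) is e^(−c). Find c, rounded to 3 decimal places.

Σ(b_i − a_i)² = 78·(7)² = 3822.
c = 2t²/3822 = 2·136²/3822 = 9.6787.

9.679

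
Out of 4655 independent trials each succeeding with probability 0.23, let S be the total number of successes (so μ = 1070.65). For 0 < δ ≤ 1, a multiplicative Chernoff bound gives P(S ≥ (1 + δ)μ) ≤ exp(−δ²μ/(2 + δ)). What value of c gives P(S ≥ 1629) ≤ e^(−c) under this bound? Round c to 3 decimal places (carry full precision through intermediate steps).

115.480

Write 1629 = (1 + δ)μ, so δ = 1629/1070.65 − 1 = 0.5215056…
Then the exponent is δ²μ/(2 + δ) = (1629 − μ)² / (μ·(2 + δ)) = 115.479682.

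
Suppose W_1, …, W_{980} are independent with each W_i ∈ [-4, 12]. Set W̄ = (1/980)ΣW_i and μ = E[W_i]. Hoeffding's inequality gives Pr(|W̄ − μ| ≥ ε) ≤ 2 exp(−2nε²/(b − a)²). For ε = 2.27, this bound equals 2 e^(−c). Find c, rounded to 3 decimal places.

c = 2nε²/(b − a)² = 2·980·2.27² / 16² = 39.4519.

39.452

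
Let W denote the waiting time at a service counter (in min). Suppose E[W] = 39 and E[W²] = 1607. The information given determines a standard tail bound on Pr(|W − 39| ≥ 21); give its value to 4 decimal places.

0.1950

The first two moments determine the variance, so Chebyshev's inequality is the sharpest standard bound available.
Var(W) = E[W²] − (E[W])² = 1607 − 1521 = 86.
Chebyshev's inequality: Pr(|W − μ| ≥ t) ≤ Var(W)/t² = 86/441 = 0.1950.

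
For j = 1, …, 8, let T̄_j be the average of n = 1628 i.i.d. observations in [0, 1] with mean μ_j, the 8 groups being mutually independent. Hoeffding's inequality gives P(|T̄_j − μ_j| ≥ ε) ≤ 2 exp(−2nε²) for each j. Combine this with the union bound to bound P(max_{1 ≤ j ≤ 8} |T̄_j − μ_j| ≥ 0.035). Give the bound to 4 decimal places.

Per-experiment Hoeffding bound: 2·exp(−2·1628·0.035²) = 2·exp(−3.98860) = 0.037051.
Union bound over 8 events: 8·0.037051 = 0.29641.

0.2964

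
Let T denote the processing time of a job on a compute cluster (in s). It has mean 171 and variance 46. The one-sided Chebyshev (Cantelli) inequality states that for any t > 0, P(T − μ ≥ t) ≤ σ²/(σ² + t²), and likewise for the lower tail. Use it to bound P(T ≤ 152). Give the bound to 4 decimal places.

0.1130

Here σ² = 46 and t = 19, so σ² + t² = 407.
Cantelli's bound: 46/407 = 0.1130.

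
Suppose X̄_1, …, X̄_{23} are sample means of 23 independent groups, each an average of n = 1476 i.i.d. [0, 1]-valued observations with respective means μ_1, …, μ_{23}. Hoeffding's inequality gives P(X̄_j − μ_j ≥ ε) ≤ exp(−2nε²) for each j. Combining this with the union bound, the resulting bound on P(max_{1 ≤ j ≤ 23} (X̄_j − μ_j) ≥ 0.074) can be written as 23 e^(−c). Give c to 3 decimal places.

Union bound over the 23 events: P(max_{1 ≤ j ≤ 23} (X̄_j − μ_j) ≥ 0.074) ≤ 23·exp(−2nε²) = 23 exp(−2·1476·0.074²).
So c = 2·1476·0.074² = 16.1652.

16.165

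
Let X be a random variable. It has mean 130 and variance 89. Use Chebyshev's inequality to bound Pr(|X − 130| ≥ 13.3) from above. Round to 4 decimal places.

0.5031

Chebyshev: Pr(|X − μ| ≥ t) ≤ Var(X)/t².
Bound = 89 / 176.89 = 0.5031.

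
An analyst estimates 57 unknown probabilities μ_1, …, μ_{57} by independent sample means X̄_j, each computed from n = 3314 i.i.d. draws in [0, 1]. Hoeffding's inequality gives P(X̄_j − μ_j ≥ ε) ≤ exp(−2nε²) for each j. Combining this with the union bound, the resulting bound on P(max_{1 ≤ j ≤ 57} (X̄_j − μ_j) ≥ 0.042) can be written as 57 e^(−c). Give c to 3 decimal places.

11.692

Union bound over the 57 events: P(max_{1 ≤ j ≤ 57} (X̄_j − μ_j) ≥ 0.042) ≤ 57·exp(−2nε²) = 57 exp(−2·3314·0.042²).
So c = 2·3314·0.042² = 11.6918.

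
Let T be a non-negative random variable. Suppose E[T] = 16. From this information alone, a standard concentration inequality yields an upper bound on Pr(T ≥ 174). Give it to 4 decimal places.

0.0920

Only the mean of a non-negative variable is known, so Markov's inequality is the applicable tail bound.
Markov's inequality: for a non-negative random variable, Pr(T ≥ a) ≤ E[T]/a.
Here E[T] = 16 and a = 174, so the bound is 16/174 = 0.0920.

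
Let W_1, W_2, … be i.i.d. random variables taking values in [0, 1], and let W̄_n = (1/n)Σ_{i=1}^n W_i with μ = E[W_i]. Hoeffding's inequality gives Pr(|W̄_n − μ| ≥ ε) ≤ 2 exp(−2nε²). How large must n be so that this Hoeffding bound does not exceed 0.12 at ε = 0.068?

305

Require 2·exp(−2nε²) ≤ 0.12, i.e. 2nε² ≥ ln(2/0.12) = 2.813411.
So n ≥ 2.813411 / (2·0.068²) = 304.218.
The smallest integer n is 305.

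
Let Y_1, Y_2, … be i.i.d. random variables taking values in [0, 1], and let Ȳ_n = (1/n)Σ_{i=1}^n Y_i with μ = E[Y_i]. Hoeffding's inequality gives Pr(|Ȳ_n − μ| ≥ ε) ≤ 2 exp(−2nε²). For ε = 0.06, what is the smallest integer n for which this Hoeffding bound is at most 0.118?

394

Require 2·exp(−2nε²) ≤ 0.118, i.e. 2nε² ≥ ln(2/0.118) = 2.830218.
So n ≥ 2.830218 / (2·0.06²) = 393.086.
The smallest integer n is 394.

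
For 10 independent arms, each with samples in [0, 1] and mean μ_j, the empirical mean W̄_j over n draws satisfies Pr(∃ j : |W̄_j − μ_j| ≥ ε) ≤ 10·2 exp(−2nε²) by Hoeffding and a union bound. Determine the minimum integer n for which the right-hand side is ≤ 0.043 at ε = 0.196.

80

Need 2·10·exp(−2nε²) ≤ 0.043, i.e. exp(−2nε²) ≤ 0.043/20.
So 2nε² ≥ ln(20/0.043) = 6.142287.
Hence n ≥ 6.142287/(2·0.196²) = 79.944.
The smallest integer n is 80.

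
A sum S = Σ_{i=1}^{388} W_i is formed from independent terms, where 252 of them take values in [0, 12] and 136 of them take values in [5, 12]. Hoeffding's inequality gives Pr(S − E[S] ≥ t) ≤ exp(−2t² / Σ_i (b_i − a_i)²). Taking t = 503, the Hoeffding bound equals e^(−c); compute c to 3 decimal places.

Σ(b_i − a_i)² = 252·12² + 136·7² = 42952.
c = 2t² / 42952 = 2·503² / 42952 = 11.7810.

11.781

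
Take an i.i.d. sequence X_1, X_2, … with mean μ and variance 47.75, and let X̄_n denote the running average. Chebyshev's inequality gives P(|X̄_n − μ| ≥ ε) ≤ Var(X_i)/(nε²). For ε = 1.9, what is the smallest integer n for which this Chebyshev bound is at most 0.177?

75

Require 47.75/(n·1.9²) ≤ 0.177, i.e. n ≥ 47.75/(0.177·1.9²) = 74.730.
The smallest integer n is 75.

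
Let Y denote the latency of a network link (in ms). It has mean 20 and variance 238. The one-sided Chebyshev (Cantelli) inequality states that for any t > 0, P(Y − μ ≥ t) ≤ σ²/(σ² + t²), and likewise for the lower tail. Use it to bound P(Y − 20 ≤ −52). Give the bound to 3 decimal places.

Here σ² = 238 and t = 52, so σ² + t² = 2942.
Cantelli's bound: 238/2942 = 0.0809.

0.081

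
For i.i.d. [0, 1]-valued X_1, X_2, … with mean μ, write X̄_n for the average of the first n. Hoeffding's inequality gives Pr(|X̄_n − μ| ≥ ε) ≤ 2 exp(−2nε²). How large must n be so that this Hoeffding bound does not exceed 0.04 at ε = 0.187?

Require 2·exp(−2nε²) ≤ 0.04, i.e. 2nε² ≥ ln(2/0.04) = 3.912023.
So n ≥ 3.912023 / (2·0.187²) = 55.936.
The smallest integer n is 56.

56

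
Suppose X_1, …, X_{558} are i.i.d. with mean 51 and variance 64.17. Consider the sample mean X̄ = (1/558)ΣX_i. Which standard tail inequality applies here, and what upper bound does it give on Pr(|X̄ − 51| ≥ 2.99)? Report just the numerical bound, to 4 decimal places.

With mean and variance of each term known, Chebyshev's inequality bounds the deviation of the sum (or sample mean).
Var(X̄) = Var(X_i)/n = 64.17/558 = 0.115.
Chebyshev: Pr(|X̄ − 51| ≥ 2.99) ≤ Var(X̄)/(2.99)² = 64.17/(558·2.99²) = 0.0129.

0.0129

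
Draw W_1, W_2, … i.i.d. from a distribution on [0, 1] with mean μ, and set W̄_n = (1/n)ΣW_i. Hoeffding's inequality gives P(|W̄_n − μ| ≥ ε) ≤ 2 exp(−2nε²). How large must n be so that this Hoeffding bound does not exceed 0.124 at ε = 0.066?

Require 2·exp(−2nε²) ≤ 0.124, i.e. 2nε² ≥ ln(2/0.124) = 2.780621.
So n ≥ 2.780621 / (2·0.066²) = 319.171.
The smallest integer n is 320.

320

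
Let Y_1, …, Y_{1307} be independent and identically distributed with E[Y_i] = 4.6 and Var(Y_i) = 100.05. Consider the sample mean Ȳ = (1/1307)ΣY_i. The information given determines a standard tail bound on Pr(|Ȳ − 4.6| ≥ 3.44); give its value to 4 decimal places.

0.0065

With mean and variance of each term known, Chebyshev's inequality bounds the deviation of the sum (or sample mean).
Var(Ȳ) = Var(Y_i)/n = 100.05/1307 = 0.076549.
Chebyshev: Pr(|Ȳ − 4.6| ≥ 3.44) ≤ Var(Ȳ)/(3.44)² = 100.05/(1307·3.44²) = 0.0065.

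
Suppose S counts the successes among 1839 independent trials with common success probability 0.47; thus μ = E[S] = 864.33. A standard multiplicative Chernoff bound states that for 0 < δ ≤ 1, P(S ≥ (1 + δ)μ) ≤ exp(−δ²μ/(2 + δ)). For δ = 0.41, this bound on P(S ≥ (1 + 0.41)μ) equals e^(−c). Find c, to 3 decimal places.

60.288

c = δ²μ/(2 + δ) = 0.41²·864.33/(2 + 0.41) = 60.2879.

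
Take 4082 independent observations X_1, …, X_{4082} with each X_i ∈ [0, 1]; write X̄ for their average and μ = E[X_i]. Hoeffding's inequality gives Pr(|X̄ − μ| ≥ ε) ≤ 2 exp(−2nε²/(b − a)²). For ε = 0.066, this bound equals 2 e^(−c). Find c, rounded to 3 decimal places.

35.562

c = 2nε²/(b − a)² = 2·4082·0.066² / 1² = 35.5624.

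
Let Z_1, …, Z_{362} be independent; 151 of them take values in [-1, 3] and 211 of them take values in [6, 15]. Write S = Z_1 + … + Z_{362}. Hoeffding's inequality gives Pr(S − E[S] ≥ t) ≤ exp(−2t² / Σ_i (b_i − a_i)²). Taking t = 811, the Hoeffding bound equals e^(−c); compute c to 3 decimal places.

67.434

Σ(b_i − a_i)² = 151·4² + 211·9² = 19507.
c = 2t² / 19507 = 2·811² / 19507 = 67.4344.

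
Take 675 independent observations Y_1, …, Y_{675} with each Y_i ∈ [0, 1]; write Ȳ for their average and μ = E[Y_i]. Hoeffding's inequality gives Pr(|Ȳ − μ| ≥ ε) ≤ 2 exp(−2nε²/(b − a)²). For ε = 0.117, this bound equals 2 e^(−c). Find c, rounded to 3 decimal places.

18.480

c = 2nε²/(b − a)² = 2·675·0.117² / 1² = 18.4801.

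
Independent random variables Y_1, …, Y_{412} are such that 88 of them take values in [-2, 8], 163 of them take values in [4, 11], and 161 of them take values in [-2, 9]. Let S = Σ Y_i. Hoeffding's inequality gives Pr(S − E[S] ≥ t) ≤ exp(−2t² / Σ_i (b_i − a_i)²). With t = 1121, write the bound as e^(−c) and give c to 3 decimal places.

69.298

Σ(b_i − a_i)² = 88·10² + 163·7² + 161·11² = 36268.
c = 2t² / 36268 = 2·1121² / 36268 = 69.2975.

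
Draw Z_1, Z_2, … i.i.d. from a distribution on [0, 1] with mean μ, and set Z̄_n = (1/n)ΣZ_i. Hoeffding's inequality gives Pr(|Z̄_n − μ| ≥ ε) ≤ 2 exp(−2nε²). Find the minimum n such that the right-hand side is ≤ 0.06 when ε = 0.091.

212

Require 2·exp(−2nε²) ≤ 0.06, i.e. 2nε² ≥ ln(2/0.06) = 3.506558.
So n ≥ 3.506558 / (2·0.091²) = 211.723.
The smallest integer n is 212.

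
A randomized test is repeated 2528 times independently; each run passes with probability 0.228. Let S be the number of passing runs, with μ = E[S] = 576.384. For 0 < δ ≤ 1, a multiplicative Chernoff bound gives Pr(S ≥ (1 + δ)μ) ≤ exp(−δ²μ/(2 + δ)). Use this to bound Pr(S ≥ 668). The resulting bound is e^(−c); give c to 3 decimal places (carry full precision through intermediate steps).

Write 668 = (1 + δ)μ, so δ = 668/576.384 − 1 = 0.1589496…
Then the exponent is δ²μ/(2 + δ) = (668 − μ)² / (μ·(2 + δ)) = 6.745098.

6.745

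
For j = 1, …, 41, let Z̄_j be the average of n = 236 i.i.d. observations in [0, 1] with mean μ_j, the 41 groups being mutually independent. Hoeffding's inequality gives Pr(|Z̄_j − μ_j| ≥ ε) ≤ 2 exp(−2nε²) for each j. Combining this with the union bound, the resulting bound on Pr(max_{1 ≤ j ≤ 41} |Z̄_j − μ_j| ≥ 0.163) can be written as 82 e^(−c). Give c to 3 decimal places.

12.541

Union bound over the 41 events: Pr(max_{1 ≤ j ≤ 41} |Z̄_j − μ_j| ≥ 0.163) ≤ 41·2·exp(−2nε²) = 82 exp(−2·236·0.163²).
So c = 2·236·0.163² = 12.5406.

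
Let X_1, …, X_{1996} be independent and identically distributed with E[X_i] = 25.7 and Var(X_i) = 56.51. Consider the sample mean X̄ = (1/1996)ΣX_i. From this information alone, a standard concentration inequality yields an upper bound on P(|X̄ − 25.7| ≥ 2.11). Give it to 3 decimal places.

0.006

With mean and variance of each term known, Chebyshev's inequality bounds the deviation of the sum (or sample mean).
Var(X̄) = Var(X_i)/n = 56.51/1996 = 0.028312.
Chebyshev: P(|X̄ − 25.7| ≥ 2.11) ≤ Var(X̄)/(2.11)² = 56.51/(1996·2.11²) = 0.0064.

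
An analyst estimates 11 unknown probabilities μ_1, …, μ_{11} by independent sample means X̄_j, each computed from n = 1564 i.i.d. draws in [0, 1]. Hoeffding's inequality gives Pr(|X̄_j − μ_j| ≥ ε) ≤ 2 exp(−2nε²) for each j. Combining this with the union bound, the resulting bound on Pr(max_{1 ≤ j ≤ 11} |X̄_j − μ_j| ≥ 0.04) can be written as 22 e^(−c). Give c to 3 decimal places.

Union bound over the 11 events: Pr(max_{1 ≤ j ≤ 11} |X̄_j − μ_j| ≥ 0.04) ≤ 11·2·exp(−2nε²) = 22 exp(−2·1564·0.04²).
So c = 2·1564·0.04² = 5.0048.

5.005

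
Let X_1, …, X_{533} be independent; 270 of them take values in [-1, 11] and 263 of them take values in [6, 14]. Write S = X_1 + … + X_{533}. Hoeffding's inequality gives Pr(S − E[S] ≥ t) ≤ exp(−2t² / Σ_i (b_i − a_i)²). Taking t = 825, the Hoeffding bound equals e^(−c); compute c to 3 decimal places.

Σ(b_i − a_i)² = 270·12² + 263·8² = 55712.
c = 2t² / 55712 = 2·825² / 55712 = 24.4337.

24.434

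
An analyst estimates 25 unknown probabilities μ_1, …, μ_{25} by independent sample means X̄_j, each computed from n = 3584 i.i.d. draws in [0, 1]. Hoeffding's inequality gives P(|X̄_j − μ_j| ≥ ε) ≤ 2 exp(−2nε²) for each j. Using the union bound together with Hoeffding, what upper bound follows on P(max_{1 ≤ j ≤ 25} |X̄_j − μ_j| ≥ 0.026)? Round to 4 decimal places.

Per-experiment Hoeffding bound: 2·exp(−2·3584·0.026²) = 2·exp(−4.84557) = 0.015726.
Union bound over 25 events: 25·0.015726 = 0.39316.

0.3932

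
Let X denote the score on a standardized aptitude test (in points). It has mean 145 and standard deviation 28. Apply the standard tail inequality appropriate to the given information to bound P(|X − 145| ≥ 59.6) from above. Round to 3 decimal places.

Mean and variance are known, so Chebyshev's inequality applies.
Chebyshev: P(|X − μ| ≥ t) ≤ Var(X)/t².
Var(X) = σ² = 28² = 784.
Bound = 784 / 3552.16 = 0.2207.

0.221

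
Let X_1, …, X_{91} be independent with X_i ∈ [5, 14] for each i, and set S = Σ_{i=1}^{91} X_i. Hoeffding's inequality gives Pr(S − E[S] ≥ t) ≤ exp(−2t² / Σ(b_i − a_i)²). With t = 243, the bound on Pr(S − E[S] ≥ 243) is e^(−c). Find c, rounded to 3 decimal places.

16.022

Σ(b_i − a_i)² = 91·(9)² = 7371.
c = 2t²/7371 = 2·243²/7371 = 16.0220.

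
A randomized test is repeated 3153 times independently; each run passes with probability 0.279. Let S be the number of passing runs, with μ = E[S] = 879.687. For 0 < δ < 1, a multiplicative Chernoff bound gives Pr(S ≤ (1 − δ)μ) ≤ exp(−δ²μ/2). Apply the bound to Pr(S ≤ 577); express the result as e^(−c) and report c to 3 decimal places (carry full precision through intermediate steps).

Write 577 = (1 − δ)μ, so δ = 1 − 577/879.687 = 0.3440849…
Then the exponent is δ²μ/2 = (μ − 577)²/(2μ) = 52.075011.

52.075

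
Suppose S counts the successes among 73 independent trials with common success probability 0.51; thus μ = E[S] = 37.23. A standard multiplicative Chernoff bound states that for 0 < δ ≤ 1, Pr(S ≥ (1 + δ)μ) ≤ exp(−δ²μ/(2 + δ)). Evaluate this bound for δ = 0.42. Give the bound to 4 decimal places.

Exponent = δ²μ/(2 + δ) = 0.42²·37.23/2.42 = 2.7138.
Bound = exp(−2.7138) = 0.06629.

0.0663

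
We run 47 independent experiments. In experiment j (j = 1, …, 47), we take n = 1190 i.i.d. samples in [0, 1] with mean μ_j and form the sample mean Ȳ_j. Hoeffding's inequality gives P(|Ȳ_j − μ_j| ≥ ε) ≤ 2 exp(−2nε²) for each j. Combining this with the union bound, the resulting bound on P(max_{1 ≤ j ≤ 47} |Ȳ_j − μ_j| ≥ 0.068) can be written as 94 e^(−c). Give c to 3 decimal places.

11.005

Union bound over the 47 events: P(max_{1 ≤ j ≤ 47} |Ȳ_j − μ_j| ≥ 0.068) ≤ 47·2·exp(−2nε²) = 94 exp(−2·1190·0.068²).
So c = 2·1190·0.068² = 11.0051.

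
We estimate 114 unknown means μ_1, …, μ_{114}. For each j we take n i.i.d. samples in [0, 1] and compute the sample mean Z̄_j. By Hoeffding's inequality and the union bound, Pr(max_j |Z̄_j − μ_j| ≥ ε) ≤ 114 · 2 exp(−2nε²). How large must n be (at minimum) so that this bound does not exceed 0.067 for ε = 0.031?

Need 2·114·exp(−2nε²) ≤ 0.067, i.e. exp(−2nε²) ≤ 0.067/228.
So 2nε² ≥ ln(228/0.067) = 8.132408.
Hence n ≥ 8.132408/(2·0.031²) = 4231.222.
The smallest integer n is 4232.

4232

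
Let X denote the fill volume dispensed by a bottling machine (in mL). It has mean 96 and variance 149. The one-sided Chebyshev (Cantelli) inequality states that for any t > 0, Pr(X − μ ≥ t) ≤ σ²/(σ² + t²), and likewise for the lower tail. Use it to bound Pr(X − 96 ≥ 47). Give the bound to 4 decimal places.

0.0632

Here σ² = 149 and t = 47, so σ² + t² = 2358.
Cantelli's bound: 149/2358 = 0.0632.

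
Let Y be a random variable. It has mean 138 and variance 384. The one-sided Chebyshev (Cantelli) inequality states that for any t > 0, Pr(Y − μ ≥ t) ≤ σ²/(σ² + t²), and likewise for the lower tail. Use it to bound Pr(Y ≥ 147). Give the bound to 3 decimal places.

0.826

Here σ² = 384 and t = 9, so σ² + t² = 465.
Cantelli's bound: 384/465 = 0.8258.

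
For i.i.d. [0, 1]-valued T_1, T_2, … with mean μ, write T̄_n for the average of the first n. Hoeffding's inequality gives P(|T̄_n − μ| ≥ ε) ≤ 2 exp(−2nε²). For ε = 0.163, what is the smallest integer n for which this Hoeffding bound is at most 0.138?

Require 2·exp(−2nε²) ≤ 0.138, i.e. 2nε² ≥ ln(2/0.138) = 2.673649.
So n ≥ 2.673649 / (2·0.163²) = 50.315.
The smallest integer n is 51.

51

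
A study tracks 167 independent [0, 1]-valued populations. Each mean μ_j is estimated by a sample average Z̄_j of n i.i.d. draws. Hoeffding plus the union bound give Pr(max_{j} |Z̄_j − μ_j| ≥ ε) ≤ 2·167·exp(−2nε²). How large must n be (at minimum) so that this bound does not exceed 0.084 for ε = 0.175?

136

Need 2·167·exp(−2nε²) ≤ 0.084, i.e. exp(−2nε²) ≤ 0.084/334.
So 2nε² ≥ ln(334/0.084) = 8.288079.
Hence n ≥ 8.288079/(2·0.175²) = 135.316.
The smallest integer n is 136.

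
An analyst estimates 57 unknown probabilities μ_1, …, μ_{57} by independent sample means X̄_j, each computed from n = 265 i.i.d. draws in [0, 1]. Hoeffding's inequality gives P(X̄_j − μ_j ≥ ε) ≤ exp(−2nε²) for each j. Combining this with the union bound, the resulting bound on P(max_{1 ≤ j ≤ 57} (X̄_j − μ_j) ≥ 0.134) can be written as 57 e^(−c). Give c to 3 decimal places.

9.517

Union bound over the 57 events: P(max_{1 ≤ j ≤ 57} (X̄_j − μ_j) ≥ 0.134) ≤ 57·exp(−2nε²) = 57 exp(−2·265·0.134²).
So c = 2·265·0.134² = 9.5167.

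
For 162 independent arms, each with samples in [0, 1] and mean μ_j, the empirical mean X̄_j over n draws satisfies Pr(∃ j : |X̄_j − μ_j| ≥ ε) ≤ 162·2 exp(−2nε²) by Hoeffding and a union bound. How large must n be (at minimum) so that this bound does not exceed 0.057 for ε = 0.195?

114

Need 2·162·exp(−2nε²) ≤ 0.057, i.e. exp(−2nε²) ≤ 0.057/324.
So 2nε² ≥ ln(324/0.057) = 8.645448.
Hence n ≥ 8.645448/(2·0.195²) = 113.681.
The smallest integer n is 114.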